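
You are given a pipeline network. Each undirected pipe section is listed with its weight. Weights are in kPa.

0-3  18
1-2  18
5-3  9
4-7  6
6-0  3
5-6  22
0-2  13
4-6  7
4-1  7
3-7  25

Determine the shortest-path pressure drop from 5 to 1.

Shortest distances from 5:
5: 0
3: 9  (via 5)
6: 22  (via 5)
0: 25  (via 6)
4: 29  (via 6)
7: 34  (via 3)
1: 36  (via 4)
Shortest route: 5 → 6 → 4 → 1 = 36 kPa.

36 kPa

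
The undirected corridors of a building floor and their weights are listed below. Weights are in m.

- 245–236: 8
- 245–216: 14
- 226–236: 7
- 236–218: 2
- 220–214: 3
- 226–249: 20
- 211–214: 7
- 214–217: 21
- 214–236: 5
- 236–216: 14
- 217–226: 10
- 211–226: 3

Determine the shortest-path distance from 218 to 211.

Running Dijkstra from 218:
218: 0
236: 2  (via 218)
214: 7  (via 236)
226: 9  (via 236)
220: 10  (via 214)
245: 10  (via 236)
211: 12  (via 226)
Shortest route: 218–236–226–211 = 12 m.

12 m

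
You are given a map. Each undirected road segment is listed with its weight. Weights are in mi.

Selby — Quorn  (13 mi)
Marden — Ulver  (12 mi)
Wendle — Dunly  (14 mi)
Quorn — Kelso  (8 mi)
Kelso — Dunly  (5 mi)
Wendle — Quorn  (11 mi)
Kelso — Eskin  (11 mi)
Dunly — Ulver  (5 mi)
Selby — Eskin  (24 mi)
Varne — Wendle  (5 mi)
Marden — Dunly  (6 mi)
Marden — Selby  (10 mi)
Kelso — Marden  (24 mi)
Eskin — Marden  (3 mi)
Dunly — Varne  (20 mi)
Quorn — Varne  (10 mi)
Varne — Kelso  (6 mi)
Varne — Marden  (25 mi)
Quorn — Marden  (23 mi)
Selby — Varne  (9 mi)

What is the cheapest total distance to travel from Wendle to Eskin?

Compare a few routes:
Wendle–Varne–Selby–Marden–Eskin: 5+9+10+3 = 27
Wendle–Varne–Kelso–Dunly–Marden–Eskin: 5+6+5+6+3 = 25
Wendle–Dunly–Marden–Eskin: 14+6+3 = 23
Wendle–Varne–Kelso–Eskin: 5+6+11 = 22
The minimum is 22 mi via Wendle–Varne–Kelso–Eskin.

22 mi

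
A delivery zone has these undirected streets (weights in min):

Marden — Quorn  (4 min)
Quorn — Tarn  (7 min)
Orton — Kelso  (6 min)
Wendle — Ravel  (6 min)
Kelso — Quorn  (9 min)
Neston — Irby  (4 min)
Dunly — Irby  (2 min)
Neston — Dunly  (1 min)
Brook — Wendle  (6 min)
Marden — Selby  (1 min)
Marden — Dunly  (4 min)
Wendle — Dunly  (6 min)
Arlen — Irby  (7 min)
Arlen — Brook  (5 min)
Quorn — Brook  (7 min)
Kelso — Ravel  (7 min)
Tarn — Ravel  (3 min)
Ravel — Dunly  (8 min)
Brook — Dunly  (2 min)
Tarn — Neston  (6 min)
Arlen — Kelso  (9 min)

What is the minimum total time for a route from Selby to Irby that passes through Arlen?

19 min

Best Selby to Arlen: Selby → Marden → Dunly → Brook → Arlen costing 12
Shortest Arlen→Irby: Arlen → Irby = 7
Total via Arlen: 12 + 7 = 19 min.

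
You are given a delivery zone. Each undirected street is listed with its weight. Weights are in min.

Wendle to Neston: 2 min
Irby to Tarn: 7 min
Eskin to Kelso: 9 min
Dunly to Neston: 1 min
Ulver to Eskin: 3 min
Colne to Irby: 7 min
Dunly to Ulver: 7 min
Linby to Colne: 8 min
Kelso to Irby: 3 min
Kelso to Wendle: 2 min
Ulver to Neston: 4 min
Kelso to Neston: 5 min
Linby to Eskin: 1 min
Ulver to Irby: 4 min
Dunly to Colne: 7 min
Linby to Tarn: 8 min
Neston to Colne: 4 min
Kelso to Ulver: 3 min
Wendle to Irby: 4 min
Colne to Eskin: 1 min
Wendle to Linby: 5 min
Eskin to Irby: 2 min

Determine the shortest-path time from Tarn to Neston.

13 min

Settle nodes by increasing distance from Tarn:
Tarn: 0
Irby: 7  (via Tarn)
Linby: 8  (via Tarn)
Eskin: 9  (via Irby)
Kelso: 10  (via Irby)
Colne: 10  (via Eskin)
Wendle: 11  (via Irby)
Ulver: 11  (via Irby)
Neston: 13  (via Wendle)
Shortest route: Tarn–Irby–Wendle–Neston = 13 min.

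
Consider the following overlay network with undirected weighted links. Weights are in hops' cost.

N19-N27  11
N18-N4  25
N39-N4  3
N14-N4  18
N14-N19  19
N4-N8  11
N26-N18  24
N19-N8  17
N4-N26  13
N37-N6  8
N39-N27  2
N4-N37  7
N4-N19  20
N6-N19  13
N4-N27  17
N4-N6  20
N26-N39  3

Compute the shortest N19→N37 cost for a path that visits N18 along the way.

72 hops' cost

Best N19 to N18: N19–N27–N39–N26–N18 costing 40
Shortest N18→N37: N18–N4–N37 = 32
Total via N18: 40 + 32 = 72 hops' cost.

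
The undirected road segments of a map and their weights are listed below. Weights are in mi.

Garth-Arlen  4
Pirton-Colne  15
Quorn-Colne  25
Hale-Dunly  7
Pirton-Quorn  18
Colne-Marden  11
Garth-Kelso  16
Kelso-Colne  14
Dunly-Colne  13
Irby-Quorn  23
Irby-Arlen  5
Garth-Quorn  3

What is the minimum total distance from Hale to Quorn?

Candidate routes:
Hale - Dunly - Colne - Quorn: 7+13+25 = 45
Hale - Dunly - Colne - Pirton - Quorn: 7+13+15+18 = 53
Hale - Dunly - Colne - Kelso - Garth - Quorn: 7+13+14+16+3 = 53
The minimum is 45 mi via Hale - Dunly - Colne - Quorn.

45 mi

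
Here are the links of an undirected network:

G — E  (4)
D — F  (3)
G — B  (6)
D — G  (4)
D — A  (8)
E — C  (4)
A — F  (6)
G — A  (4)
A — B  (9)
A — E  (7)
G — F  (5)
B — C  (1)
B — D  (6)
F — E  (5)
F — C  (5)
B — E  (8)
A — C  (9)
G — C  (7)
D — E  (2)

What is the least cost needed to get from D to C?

6

Shortest distances from D:
D: 0
E: 2  (via D)
F: 3  (via D)
G: 4  (via D)
B: 6  (via D)
C: 6  (via E)
Shortest route: D → E → C = 6.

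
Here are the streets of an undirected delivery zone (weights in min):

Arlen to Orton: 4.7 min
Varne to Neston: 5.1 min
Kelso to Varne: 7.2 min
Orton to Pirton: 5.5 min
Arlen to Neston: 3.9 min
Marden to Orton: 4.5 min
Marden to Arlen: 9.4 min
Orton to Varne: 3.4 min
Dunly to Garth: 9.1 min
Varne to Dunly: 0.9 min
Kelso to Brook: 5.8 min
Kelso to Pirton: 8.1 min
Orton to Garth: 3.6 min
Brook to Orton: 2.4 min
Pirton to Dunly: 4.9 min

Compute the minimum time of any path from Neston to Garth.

12.1 min

Enumerating some paths:
Neston - Varne - Dunly - Garth: 5.1+0.9+9.1 = 15.1
Neston - Arlen - Orton - Garth: 3.9+4.7+3.6 = 12.2
Neston - Varne - Orton - Garth: 5.1+3.4+3.6 = 12.1
Cheapest is Neston - Varne - Orton - Garth at 12.1 min.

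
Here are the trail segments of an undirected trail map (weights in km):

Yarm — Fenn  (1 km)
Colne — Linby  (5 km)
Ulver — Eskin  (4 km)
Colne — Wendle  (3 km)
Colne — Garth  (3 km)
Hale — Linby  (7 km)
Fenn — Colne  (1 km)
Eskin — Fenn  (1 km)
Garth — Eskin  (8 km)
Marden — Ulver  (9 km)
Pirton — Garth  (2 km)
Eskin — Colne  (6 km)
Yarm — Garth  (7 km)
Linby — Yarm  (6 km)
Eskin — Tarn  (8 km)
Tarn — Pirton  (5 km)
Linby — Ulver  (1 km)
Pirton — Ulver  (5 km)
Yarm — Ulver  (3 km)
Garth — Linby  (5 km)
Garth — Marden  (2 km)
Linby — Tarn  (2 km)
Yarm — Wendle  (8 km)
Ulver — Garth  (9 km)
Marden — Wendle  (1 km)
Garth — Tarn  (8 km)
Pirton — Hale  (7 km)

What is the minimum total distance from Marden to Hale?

Candidate routes:
Marden → Wendle → Colne → Linby → Hale: 1+3+5+7 = 16
Marden → Garth → Linby → Hale: 2+5+7 = 14
Marden → Garth → Pirton → Hale: 2+2+7 = 11
Marden → Wendle → Colne → Garth → Pirton → Hale: 1+3+3+2+7 = 16
Cheapest is Marden → Garth → Pirton → Hale at 11 km.

11 km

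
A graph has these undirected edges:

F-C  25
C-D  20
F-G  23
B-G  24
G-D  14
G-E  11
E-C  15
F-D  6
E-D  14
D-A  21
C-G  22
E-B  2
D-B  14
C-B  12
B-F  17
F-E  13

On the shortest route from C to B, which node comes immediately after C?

B

Enumerating some paths:
C - E - B: 15+2 = 17
C - B: 12 = 12
Cheapest is C - B at 12.
So from C the first move is to B.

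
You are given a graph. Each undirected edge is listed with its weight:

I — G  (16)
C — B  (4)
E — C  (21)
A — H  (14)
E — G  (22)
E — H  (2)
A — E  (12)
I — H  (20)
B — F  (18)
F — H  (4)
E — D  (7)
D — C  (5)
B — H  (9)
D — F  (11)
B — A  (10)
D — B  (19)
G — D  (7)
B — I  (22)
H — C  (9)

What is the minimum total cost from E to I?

Shortest distances from E:
E: 0
H: 2  (via E)
F: 6  (via H)
D: 7  (via E)
B: 11  (via H)
C: 11  (via H)
A: 12  (via E)
G: 14  (via D)
I: 22  (via H)
Shortest route: E–H–I = 22.

22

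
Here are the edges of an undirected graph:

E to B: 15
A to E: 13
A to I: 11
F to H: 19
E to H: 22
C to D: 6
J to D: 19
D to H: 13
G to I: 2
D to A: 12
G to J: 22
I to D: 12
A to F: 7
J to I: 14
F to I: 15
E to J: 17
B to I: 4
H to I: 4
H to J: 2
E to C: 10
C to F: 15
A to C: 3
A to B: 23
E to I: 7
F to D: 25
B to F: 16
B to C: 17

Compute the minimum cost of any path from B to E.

11

Compare a few routes:
B → C → E: 17+10 = 27
B → I → E: 4+7 = 11
B → I → H → J → E: 4+4+2+17 = 27
B → E: 15 = 15
The minimum is 11 via B → I → E.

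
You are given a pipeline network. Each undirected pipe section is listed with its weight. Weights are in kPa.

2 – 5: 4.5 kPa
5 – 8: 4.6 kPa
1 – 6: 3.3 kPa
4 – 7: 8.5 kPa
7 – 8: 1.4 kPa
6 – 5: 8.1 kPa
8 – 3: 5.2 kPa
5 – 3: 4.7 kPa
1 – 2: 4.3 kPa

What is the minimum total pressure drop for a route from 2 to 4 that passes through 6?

30.2 kPa

Shortest 2→6: 2 → 1 → 6 = 7.6
Best 6 to 4: 6 → 5 → 8 → 7 → 4 costing 22.6
Total via 6: 7.6 + 22.6 = 30.2 kPa.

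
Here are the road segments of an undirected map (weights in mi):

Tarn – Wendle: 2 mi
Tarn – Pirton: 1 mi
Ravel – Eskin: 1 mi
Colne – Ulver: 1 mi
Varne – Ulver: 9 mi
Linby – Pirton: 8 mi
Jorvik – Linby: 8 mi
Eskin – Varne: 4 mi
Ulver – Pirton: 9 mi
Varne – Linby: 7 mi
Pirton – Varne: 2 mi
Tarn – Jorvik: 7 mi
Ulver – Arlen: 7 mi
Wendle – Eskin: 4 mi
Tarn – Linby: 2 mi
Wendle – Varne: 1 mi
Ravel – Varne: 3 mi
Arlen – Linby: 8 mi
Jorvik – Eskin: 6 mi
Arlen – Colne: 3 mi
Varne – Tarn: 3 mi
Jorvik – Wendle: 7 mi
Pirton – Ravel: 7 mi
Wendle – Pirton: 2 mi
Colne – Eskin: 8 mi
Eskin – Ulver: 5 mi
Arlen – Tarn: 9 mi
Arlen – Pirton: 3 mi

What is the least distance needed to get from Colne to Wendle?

8 mi

Shortest distances from Colne:
Colne: 0
Ulver: 1  (via Colne)
Arlen: 3  (via Colne)
Pirton: 6  (via Arlen)
Eskin: 6  (via Ulver)
Tarn: 7  (via Pirton)
Ravel: 7  (via Eskin)
Wendle: 8  (via Pirton)
Shortest route: Colne → Arlen → Pirton → Wendle = 8 mi.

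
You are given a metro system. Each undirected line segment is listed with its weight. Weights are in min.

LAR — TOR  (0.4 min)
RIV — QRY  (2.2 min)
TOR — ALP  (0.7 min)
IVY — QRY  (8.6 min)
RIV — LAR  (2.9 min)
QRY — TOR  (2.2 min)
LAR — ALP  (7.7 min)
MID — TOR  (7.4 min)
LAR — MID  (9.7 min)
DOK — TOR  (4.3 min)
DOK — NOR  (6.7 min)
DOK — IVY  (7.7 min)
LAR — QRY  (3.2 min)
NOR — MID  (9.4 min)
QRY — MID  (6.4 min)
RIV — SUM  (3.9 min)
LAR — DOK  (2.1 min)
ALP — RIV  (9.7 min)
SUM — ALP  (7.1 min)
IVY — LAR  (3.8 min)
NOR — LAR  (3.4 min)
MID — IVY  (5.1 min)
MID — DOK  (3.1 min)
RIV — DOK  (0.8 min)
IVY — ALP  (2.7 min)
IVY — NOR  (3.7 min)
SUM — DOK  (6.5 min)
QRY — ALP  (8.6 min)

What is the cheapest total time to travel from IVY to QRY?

Enumerating some paths:
IVY–ALP–TOR–QRY: 2.7+0.7+2.2 = 5.6
IVY–ALP–TOR–LAR–QRY: 2.7+0.7+0.4+3.2 = 7
IVY–LAR–QRY: 3.8+3.2 = 7
IVY–LAR–TOR–QRY: 3.8+0.4+2.2 = 6.4
The minimum is 5.6 min via IVY–ALP–TOR–QRY.

5.6 min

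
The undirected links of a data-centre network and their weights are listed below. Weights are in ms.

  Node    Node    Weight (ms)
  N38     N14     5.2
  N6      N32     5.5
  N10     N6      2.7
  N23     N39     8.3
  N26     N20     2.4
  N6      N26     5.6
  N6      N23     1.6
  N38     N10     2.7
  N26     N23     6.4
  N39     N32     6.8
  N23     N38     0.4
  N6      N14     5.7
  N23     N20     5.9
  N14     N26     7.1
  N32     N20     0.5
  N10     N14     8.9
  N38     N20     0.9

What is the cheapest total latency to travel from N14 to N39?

13.4 ms

Enumerating some paths:
N14–N6–N23–N39: 5.7+1.6+8.3 = 15.6
N14–N38–N20–N32–N39: 5.2+0.9+0.5+6.8 = 13.4
N14–N38–N23–N39: 5.2+0.4+8.3 = 13.9
Cheapest is N14–N38–N20–N32–N39 at 13.4 ms.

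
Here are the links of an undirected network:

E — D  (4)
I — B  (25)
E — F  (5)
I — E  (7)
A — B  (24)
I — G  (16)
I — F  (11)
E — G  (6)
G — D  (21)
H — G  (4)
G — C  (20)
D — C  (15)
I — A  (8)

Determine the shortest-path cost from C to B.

Settle nodes by increasing distance from C:
C: 0
D: 15  (via C)
E: 19  (via D)
G: 20  (via C)
F: 24  (via E)
H: 24  (via G)
I: 26  (via E)
A: 34  (via I)
B: 51  (via I)
Shortest route: C–D–E–I–B = 51.

51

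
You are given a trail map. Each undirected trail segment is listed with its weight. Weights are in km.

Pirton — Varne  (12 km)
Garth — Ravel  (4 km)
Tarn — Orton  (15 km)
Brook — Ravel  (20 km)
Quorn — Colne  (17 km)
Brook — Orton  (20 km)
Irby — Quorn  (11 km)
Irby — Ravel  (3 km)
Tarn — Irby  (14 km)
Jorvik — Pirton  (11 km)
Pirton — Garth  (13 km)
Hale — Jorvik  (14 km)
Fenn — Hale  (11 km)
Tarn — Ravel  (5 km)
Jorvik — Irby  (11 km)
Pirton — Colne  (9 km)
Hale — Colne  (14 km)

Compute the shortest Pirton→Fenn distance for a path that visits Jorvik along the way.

36 km

Shortest Pirton→Jorvik: Pirton → Jorvik = 11
Shortest Jorvik→Fenn: Jorvik → Hale → Fenn = 25
Total via Jorvik: 11 + 25 = 36 km.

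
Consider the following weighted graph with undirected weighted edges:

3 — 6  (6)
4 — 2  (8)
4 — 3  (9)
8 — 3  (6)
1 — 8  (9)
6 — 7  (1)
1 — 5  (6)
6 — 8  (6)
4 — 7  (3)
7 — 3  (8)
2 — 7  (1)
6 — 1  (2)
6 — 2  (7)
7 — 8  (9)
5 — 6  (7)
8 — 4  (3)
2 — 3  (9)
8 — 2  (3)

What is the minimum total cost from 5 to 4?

Shortest distances from 5:
5: 0
1: 6  (via 5)
6: 7  (via 5)
7: 8  (via 6)
2: 9  (via 7)
4: 11  (via 7)
Shortest route: 5–6–7–4 = 11.

11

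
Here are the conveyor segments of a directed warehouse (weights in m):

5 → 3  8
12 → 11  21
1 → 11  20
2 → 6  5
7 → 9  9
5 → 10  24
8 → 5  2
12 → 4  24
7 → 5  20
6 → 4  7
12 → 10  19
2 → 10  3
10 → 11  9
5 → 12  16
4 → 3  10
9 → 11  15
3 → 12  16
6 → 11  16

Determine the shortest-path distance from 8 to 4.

Running Dijkstra from 8:
8: 0
5: 2  (via 8)
3: 10  (via 5)
12: 18  (via 5)
10: 26  (via 5)
11: 35  (via 10)
4: 42  (via 12)
Shortest route: 8–5–12–4 = 42 m.

42 m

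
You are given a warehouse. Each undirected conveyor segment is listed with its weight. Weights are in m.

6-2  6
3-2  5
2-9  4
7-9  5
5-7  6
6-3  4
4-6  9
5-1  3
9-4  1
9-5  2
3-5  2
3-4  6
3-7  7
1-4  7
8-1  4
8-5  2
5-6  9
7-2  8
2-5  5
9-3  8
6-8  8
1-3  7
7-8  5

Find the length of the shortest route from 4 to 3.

5 m

Enumerating some paths:
4 - 3: 6 = 6
4 - 9 - 5 - 3: 1+2+2 = 5
The minimum is 5 m via 4 - 9 - 5 - 3.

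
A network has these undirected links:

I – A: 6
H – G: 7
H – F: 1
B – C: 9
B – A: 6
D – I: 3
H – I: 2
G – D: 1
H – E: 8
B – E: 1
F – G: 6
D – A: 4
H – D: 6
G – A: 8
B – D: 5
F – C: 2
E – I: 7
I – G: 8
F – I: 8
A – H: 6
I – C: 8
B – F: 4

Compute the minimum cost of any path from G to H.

Enumerating some paths:
G–H: 7 = 7
G–D–I–H: 1+3+2 = 6
The minimum is 6 via G–D–I–H.

6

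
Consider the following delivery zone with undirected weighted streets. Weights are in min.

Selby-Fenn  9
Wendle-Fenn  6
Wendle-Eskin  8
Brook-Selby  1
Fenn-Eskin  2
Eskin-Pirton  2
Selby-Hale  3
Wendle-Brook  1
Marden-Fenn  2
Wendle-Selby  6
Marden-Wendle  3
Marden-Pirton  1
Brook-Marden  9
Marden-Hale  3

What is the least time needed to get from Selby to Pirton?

Compare a few routes:
Selby → Brook → Wendle → Marden → Pirton: 1+1+3+1 = 6
Selby → Hale → Marden → Pirton: 3+3+1 = 7
Cheapest is Selby → Brook → Wendle → Marden → Pirton at 6 min.

6 min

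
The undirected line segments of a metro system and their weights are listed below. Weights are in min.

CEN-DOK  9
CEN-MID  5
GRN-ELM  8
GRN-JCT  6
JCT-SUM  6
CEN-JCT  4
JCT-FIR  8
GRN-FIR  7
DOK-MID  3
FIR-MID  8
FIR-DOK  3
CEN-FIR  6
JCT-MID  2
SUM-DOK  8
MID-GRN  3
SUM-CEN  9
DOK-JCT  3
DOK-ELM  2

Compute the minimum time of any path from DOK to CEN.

7 min

Shortest distances from DOK:
DOK: 0
ELM: 2  (via DOK)
MID: 3  (via DOK)
JCT: 3  (via DOK)
FIR: 3  (via DOK)
GRN: 6  (via MID)
CEN: 7  (via JCT)
Shortest route: DOK–JCT–CEN = 7 min.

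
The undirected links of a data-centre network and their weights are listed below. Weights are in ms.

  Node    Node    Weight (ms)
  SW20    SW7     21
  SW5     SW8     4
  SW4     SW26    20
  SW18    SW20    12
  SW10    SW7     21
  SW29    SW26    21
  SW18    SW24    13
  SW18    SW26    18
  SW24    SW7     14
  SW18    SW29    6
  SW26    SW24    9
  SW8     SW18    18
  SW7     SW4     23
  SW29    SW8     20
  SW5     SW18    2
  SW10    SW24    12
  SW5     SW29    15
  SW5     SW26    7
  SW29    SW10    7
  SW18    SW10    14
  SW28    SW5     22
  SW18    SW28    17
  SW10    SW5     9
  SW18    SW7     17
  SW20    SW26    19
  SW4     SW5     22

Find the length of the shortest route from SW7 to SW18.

17 ms

Settle nodes by increasing distance from SW7:
SW7: 0
SW24: 14  (via SW7)
SW18: 17  (via SW7)
Shortest route: SW7 → SW18 = 17 ms.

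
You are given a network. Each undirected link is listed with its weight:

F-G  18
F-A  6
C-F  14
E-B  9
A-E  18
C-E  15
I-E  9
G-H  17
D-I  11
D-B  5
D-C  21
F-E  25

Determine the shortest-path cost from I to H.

Compare a few routes:
I → E → F → G → H: 9+25+18+17 = 69
I → E → A → F → G → H: 9+18+6+18+17 = 68
I → E → C → F → G → H: 9+15+14+18+17 = 73
I → D → C → F → G → H: 11+21+14+18+17 = 81
The minimum is 68 via I → E → A → F → G → H.

68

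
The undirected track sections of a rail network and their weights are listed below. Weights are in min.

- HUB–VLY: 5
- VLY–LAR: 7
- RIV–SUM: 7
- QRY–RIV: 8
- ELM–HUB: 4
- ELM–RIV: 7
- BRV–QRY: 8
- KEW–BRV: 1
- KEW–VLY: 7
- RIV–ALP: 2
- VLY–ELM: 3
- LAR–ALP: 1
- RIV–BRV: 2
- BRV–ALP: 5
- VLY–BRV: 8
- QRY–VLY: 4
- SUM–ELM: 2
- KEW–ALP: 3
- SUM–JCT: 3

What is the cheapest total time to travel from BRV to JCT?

Shortest distances from BRV:
BRV: 0
KEW: 1  (via BRV)
RIV: 2  (via BRV)
ALP: 4  (via KEW)
LAR: 5  (via ALP)
QRY: 8  (via BRV)
VLY: 8  (via BRV)
SUM: 9  (via RIV)
ELM: 9  (via RIV)
JCT: 12  (via SUM)
Shortest route: BRV → RIV → SUM → JCT = 12 min.

12 min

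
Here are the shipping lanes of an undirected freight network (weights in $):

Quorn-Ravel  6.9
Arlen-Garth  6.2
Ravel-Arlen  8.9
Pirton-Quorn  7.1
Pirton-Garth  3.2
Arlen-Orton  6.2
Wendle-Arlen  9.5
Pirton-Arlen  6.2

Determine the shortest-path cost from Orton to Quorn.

$19.5

Running Dijkstra from Orton:
Orton: 0
Arlen: 6.2  (via Orton)
Garth: 12.4  (via Arlen)
Pirton: 12.4  (via Arlen)
Ravel: 15.1  (via Arlen)
Wendle: 15.7  (via Arlen)
Quorn: 19.5  (via Pirton)
Shortest route: Orton → Arlen → Pirton → Quorn = $19.5.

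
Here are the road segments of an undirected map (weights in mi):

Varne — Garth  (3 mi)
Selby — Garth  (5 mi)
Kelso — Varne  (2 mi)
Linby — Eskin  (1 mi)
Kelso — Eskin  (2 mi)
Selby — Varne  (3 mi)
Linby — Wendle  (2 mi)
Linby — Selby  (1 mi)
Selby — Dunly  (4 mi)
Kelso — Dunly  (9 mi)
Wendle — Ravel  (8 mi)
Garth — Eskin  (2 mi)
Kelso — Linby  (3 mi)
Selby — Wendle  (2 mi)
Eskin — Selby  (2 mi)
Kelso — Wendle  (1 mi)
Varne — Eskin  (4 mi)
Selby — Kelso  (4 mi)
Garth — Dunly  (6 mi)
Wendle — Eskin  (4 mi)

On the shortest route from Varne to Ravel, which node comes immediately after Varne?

Kelso

Compare a few routes:
Varne → Selby → Linby → Wendle → Ravel: 3+1+2+8 = 14
Varne → Selby → Wendle → Ravel: 3+2+8 = 13
Varne → Kelso → Wendle → Ravel: 2+1+8 = 11
The minimum is 11 mi via Varne → Kelso → Wendle → Ravel.
So from Varne the first move is to Kelso.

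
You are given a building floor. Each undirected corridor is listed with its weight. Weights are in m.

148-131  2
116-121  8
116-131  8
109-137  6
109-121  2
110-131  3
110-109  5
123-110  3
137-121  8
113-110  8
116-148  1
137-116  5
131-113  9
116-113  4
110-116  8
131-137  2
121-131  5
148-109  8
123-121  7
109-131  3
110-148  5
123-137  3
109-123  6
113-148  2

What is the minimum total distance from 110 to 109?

Enumerating some paths:
110 → 131 → 109: 3+3 = 6
110 → 109: 5 = 5
The minimum is 5 m via 110 → 109.

5 m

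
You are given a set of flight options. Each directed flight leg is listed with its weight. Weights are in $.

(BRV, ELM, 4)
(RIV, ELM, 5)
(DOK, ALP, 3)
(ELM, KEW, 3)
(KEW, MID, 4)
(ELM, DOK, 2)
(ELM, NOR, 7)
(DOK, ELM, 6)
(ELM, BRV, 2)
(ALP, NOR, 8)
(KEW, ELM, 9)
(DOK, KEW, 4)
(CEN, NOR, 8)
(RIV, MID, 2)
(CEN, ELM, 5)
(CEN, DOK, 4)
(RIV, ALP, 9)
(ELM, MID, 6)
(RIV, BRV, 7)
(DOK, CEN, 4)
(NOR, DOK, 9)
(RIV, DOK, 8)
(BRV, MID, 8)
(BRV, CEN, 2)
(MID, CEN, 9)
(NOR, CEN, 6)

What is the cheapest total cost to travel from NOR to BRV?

$13

Running Dijkstra from NOR:
NOR: 0
CEN: 6  (via NOR)
DOK: 9  (via NOR)
ELM: 11  (via CEN)
ALP: 12  (via DOK)
BRV: 13  (via ELM)
Shortest route: NOR–CEN–ELM–BRV = $13.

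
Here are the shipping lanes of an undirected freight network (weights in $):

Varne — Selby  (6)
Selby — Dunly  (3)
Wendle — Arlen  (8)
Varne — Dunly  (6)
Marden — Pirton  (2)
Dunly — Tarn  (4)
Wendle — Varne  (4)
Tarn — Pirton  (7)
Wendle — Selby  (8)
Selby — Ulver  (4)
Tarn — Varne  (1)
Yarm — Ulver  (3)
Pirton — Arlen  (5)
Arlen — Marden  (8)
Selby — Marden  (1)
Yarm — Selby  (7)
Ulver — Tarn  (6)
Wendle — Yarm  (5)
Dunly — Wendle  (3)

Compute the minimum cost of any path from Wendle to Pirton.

$9

Candidate routes:
Wendle–Varne–Tarn–Pirton: 4+1+7 = 12
Wendle–Dunly–Selby–Marden–Pirton: 3+3+1+2 = 9
Wendle–Selby–Marden–Pirton: 8+1+2 = 11
Cheapest is Wendle–Dunly–Selby–Marden–Pirton at $9.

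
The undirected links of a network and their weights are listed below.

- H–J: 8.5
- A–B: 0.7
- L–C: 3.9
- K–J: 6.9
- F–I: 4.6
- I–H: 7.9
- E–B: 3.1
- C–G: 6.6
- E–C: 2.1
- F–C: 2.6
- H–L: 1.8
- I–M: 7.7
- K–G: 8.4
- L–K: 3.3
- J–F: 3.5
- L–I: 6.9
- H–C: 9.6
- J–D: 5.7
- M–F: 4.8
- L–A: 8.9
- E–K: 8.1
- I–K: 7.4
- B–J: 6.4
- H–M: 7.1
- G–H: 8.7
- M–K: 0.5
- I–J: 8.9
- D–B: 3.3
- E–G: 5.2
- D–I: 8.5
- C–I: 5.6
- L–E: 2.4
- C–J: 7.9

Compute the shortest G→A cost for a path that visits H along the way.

16.7

Best G to H: G–H costing 8.7
Best H to A: H–L–E–B–A costing 8
Total via H: 8.7 + 8 = 16.7.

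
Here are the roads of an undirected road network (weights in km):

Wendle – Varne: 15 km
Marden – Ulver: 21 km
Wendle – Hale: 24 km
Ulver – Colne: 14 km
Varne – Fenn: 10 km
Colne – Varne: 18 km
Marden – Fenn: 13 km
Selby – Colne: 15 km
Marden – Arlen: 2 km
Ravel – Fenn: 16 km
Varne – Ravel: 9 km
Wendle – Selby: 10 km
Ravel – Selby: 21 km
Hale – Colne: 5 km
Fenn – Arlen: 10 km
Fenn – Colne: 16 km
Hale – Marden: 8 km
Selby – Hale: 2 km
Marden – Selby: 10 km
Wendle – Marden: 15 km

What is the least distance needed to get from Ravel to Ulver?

41 km

Candidate routes:
Ravel–Selby–Hale–Colne–Ulver: 21+2+5+14 = 42
Ravel–Fenn–Arlen–Marden–Ulver: 16+10+2+21 = 49
Ravel–Fenn–Colne–Ulver: 16+16+14 = 46
Ravel–Varne–Colne–Ulver: 9+18+14 = 41
The minimum is 41 km via Ravel–Varne–Colne–Ulver.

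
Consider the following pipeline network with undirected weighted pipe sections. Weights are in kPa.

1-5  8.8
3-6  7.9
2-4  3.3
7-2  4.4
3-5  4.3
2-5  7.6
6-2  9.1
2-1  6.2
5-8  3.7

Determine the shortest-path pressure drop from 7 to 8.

Compare a few routes:
7 - 2 - 1 - 5 - 8: 4.4+6.2+8.8+3.7 = 23.1
7 - 2 - 5 - 8: 4.4+7.6+3.7 = 15.7
Cheapest is 7 - 2 - 5 - 8 at 15.7 kPa.

15.7 kPa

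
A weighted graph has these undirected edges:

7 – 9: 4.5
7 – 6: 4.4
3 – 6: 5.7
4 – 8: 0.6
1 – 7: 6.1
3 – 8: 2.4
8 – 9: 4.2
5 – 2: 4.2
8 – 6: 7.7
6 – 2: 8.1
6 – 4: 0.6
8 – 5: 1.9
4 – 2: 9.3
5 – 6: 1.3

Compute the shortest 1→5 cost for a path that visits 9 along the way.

16.7

Shortest 1→9: 1 → 7 → 9 = 10.6
Shortest 9→5: 9 → 8 → 5 = 6.1
Total via 9: 10.6 + 6.1 = 16.7.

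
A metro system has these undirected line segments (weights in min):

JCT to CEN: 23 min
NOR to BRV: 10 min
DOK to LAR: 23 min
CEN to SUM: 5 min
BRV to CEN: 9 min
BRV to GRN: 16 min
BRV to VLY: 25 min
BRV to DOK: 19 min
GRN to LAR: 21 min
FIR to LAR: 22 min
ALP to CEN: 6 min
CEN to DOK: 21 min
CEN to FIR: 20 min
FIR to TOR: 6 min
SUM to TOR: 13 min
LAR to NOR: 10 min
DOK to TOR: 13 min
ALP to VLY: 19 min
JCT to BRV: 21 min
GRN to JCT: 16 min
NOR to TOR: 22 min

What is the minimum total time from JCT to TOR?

Running Dijkstra from JCT:
JCT: 0
GRN: 16  (via JCT)
BRV: 21  (via JCT)
CEN: 23  (via JCT)
SUM: 28  (via CEN)
ALP: 29  (via CEN)
NOR: 31  (via BRV)
LAR: 37  (via GRN)
DOK: 40  (via BRV)
TOR: 41  (via SUM)
Shortest route: JCT–CEN–SUM–TOR = 41 min.

41 min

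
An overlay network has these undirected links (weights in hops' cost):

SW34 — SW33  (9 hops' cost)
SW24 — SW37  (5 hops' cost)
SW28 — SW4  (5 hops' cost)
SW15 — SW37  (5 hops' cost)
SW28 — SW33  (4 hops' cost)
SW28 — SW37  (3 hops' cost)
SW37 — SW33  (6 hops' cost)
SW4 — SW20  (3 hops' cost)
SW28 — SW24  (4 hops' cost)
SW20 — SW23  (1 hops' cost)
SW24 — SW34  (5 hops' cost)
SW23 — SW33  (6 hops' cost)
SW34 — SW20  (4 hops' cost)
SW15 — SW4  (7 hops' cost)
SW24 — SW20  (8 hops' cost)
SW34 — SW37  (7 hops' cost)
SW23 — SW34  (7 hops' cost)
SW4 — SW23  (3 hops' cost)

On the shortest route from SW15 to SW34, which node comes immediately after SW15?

Enumerating some paths:
SW15 - SW4 - SW20 - SW34: 7+3+4 = 14
SW15 - SW37 - SW24 - SW34: 5+5+5 = 15
SW15 - SW37 - SW34: 5+7 = 12
The minimum is 12 hops' cost via SW15 - SW37 - SW34.
So from SW15 the first move is to SW37.

SW37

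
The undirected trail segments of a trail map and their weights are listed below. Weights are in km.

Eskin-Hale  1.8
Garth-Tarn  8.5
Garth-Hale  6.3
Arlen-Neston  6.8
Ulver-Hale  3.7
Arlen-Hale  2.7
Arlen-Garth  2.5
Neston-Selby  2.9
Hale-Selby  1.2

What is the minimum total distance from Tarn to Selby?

Running Dijkstra from Tarn:
Tarn: 0
Garth: 8.5  (via Tarn)
Arlen: 11  (via Garth)
Hale: 13.7  (via Arlen)
Selby: 14.9  (via Hale)
Shortest route: Tarn–Garth–Arlen–Hale–Selby = 14.9 km.

14.9 km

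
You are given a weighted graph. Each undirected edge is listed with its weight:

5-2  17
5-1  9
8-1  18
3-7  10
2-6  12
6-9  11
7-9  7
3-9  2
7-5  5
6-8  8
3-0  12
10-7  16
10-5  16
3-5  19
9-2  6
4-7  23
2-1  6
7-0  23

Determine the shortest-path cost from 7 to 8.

Enumerating some paths:
7 → 9 → 6 → 8: 7+11+8 = 26
7 → 5 → 1 → 8: 5+9+18 = 32
7 → 3 → 9 → 6 → 8: 10+2+11+8 = 31
Cheapest is 7 → 9 → 6 → 8 at 26.

26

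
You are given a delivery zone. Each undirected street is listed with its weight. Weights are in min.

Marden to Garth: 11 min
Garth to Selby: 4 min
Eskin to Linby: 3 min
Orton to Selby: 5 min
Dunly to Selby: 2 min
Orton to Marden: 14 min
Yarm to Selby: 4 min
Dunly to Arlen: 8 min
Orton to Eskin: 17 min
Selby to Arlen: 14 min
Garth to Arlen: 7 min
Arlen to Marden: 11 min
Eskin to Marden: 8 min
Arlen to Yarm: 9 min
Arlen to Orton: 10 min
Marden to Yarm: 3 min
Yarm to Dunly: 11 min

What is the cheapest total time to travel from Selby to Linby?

18 min

Candidate routes:
Selby–Orton–Eskin–Linby: 5+17+3 = 25
Selby–Garth–Marden–Eskin–Linby: 4+11+8+3 = 26
Selby–Yarm–Marden–Eskin–Linby: 4+3+8+3 = 18
Cheapest is Selby–Yarm–Marden–Eskin–Linby at 18 min.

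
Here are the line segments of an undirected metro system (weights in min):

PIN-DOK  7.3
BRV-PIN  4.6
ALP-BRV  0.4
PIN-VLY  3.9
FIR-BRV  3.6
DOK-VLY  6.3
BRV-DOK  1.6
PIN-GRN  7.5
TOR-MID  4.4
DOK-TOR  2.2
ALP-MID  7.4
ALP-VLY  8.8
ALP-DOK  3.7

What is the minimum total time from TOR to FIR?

7.4 min

Compare a few routes:
TOR–DOK–ALP–BRV–FIR: 2.2+3.7+0.4+3.6 = 9.9
TOR–MID–ALP–BRV–FIR: 4.4+7.4+0.4+3.6 = 15.8
TOR–DOK–BRV–FIR: 2.2+1.6+3.6 = 7.4
TOR–DOK–PIN–BRV–FIR: 2.2+7.3+4.6+3.6 = 17.7
Cheapest is TOR–DOK–BRV–FIR at 7.4 min.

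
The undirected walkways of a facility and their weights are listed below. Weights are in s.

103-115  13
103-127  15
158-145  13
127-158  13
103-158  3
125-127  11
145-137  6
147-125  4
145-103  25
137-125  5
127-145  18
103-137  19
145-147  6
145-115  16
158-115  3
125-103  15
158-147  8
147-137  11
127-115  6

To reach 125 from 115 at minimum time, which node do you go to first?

Candidate routes:
115 - 127 - 125: 6+11 = 17
115 - 158 - 145 - 147 - 125: 3+13+6+4 = 26
115 - 158 - 103 - 125: 3+3+15 = 21
115 - 158 - 147 - 125: 3+8+4 = 15
Cheapest is 115 - 158 - 147 - 125 at 15 s.
So from 115 the first move is to 158.

158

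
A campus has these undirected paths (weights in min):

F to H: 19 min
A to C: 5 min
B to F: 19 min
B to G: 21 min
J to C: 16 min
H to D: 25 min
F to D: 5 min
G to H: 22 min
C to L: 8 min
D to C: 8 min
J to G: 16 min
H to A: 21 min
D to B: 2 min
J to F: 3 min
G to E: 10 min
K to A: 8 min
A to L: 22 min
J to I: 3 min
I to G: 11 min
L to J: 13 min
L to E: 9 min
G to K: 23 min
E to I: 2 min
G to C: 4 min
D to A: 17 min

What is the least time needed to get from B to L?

Shortest distances from B:
B: 0
D: 2  (via B)
F: 7  (via D)
C: 10  (via D)
J: 10  (via F)
I: 13  (via J)
G: 14  (via C)
A: 15  (via C)
E: 15  (via I)
L: 18  (via C)
Shortest route: B → D → C → L = 18 min.

18 min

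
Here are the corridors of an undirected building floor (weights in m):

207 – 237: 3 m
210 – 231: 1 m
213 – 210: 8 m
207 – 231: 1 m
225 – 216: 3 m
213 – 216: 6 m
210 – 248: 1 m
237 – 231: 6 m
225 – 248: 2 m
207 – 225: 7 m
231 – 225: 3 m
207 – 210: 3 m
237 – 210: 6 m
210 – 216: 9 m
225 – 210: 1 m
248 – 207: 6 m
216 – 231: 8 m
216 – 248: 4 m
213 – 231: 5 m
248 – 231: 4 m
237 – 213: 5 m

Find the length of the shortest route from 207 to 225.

Shortest distances from 207:
207: 0
231: 1  (via 207)
210: 2  (via 231)
237: 3  (via 207)
248: 3  (via 210)
225: 3  (via 210)
Shortest route: 207 → 231 → 210 → 225 = 3 m.

3 m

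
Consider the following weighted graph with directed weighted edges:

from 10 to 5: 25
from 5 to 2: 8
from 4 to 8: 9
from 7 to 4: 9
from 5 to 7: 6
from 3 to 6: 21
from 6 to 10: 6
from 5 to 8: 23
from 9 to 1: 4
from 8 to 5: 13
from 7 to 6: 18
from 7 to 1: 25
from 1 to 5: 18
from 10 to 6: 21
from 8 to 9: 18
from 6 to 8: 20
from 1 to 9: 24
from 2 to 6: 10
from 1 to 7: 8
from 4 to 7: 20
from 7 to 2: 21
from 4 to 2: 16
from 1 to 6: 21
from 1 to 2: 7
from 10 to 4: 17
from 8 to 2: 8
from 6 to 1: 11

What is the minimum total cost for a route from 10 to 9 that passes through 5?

Shortest 10→5: 10 → 5 = 25
Best 5 to 9: 5 → 8 → 9 costing 41
Total via 5: 25 + 41 = 66.

66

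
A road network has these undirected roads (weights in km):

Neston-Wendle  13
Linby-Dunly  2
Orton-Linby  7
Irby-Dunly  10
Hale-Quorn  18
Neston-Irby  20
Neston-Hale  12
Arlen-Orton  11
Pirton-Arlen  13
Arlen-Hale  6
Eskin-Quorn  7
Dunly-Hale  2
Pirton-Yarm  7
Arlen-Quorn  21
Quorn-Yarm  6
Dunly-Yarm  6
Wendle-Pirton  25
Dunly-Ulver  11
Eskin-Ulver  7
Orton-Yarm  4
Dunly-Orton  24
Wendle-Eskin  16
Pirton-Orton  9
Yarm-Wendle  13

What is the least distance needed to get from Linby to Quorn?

14 km

Running Dijkstra from Linby:
Linby: 0
Dunly: 2  (via Linby)
Hale: 4  (via Dunly)
Orton: 7  (via Linby)
Yarm: 8  (via Dunly)
Arlen: 10  (via Hale)
Irby: 12  (via Dunly)
Ulver: 13  (via Dunly)
Quorn: 14  (via Yarm)
Shortest route: Linby–Dunly–Yarm–Quorn = 14 km.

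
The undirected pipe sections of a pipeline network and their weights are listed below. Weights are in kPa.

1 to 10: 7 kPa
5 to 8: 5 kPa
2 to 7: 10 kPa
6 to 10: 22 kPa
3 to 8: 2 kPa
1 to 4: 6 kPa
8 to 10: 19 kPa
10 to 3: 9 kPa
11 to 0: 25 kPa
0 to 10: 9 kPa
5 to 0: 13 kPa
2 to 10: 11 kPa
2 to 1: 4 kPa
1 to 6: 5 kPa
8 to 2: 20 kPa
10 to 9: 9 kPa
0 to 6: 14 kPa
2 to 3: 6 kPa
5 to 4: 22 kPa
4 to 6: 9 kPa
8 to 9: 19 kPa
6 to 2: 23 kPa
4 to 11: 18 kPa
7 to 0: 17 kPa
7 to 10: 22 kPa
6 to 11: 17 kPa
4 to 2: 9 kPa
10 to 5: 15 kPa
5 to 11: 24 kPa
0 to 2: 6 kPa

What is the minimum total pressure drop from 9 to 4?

22 kPa

Shortest distances from 9:
9: 0
10: 9  (via 9)
1: 16  (via 10)
0: 18  (via 10)
3: 18  (via 10)
8: 19  (via 9)
2: 20  (via 10)
6: 21  (via 1)
4: 22  (via 1)
Shortest route: 9 → 10 → 1 → 4 = 22 kPa.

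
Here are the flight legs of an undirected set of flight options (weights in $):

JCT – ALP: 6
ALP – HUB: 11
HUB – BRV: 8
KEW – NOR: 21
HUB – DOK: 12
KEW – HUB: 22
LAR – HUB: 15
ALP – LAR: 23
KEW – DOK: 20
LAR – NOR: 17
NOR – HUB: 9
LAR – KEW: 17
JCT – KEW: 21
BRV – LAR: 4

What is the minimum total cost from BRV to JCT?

$25

Compare a few routes:
BRV - LAR - HUB - ALP - JCT: 4+15+11+6 = 36
BRV - HUB - ALP - JCT: 8+11+6 = 25
BRV - LAR - KEW - JCT: 4+17+21 = 42
BRV - LAR - ALP - JCT: 4+23+6 = 33
The minimum is $25 via BRV - HUB - ALP - JCT.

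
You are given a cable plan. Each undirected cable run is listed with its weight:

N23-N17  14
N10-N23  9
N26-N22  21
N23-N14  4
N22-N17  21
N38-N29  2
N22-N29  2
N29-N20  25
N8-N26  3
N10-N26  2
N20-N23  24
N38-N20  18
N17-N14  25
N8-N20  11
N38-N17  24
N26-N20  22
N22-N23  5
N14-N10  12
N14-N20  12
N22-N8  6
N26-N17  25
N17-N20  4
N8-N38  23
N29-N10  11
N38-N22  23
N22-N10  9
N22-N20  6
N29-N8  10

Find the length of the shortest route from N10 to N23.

9

Shortest distances from N10:
N10: 0
N26: 2  (via N10)
N8: 5  (via N26)
N22: 9  (via N10)
N23: 9  (via N10)
Shortest route: N10 → N23 = 9.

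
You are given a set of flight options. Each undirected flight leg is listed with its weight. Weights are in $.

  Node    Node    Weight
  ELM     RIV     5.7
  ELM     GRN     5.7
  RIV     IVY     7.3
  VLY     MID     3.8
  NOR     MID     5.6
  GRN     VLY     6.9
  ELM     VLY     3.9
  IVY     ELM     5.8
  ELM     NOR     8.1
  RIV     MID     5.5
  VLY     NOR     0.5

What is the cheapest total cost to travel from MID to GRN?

Compare a few routes:
MID - NOR - VLY - GRN: 5.6+0.5+6.9 = 13
MID - VLY - GRN: 3.8+6.9 = 10.7
MID - VLY - ELM - GRN: 3.8+3.9+5.7 = 13.4
The minimum is $10.7 via MID - VLY - GRN.

$10.7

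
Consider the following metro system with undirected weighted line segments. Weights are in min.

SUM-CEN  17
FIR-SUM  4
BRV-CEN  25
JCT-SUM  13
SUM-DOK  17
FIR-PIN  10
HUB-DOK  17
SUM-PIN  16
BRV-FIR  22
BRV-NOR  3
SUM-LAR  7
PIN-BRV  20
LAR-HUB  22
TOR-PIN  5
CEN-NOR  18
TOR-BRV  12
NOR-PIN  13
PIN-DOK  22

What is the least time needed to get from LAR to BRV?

33 min

Settle nodes by increasing distance from LAR:
LAR: 0
SUM: 7  (via LAR)
FIR: 11  (via SUM)
JCT: 20  (via SUM)
PIN: 21  (via FIR)
HUB: 22  (via LAR)
DOK: 24  (via SUM)
CEN: 24  (via SUM)
TOR: 26  (via PIN)
BRV: 33  (via FIR)
Shortest route: LAR–SUM–FIR–BRV = 33 min.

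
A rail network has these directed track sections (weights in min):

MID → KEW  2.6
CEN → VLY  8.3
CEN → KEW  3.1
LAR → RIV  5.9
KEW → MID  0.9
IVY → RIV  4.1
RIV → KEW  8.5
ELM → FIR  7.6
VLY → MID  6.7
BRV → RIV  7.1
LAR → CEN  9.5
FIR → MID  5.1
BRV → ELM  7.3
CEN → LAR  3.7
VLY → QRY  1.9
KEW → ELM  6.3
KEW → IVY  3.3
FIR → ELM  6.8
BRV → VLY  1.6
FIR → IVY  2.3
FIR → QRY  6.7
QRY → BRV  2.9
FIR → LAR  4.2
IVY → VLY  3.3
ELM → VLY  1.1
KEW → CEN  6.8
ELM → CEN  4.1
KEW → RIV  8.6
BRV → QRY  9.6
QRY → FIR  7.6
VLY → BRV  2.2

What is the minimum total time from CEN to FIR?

Running Dijkstra from CEN:
CEN: 0
KEW: 3.1  (via CEN)
LAR: 3.7  (via CEN)
MID: 4  (via KEW)
IVY: 6.4  (via KEW)
VLY: 8.3  (via CEN)
ELM: 9.4  (via KEW)
RIV: 9.6  (via LAR)
QRY: 10.2  (via VLY)
BRV: 10.5  (via VLY)
FIR: 17  (via ELM)
Shortest route: CEN → KEW → ELM → FIR = 17 min.

17 min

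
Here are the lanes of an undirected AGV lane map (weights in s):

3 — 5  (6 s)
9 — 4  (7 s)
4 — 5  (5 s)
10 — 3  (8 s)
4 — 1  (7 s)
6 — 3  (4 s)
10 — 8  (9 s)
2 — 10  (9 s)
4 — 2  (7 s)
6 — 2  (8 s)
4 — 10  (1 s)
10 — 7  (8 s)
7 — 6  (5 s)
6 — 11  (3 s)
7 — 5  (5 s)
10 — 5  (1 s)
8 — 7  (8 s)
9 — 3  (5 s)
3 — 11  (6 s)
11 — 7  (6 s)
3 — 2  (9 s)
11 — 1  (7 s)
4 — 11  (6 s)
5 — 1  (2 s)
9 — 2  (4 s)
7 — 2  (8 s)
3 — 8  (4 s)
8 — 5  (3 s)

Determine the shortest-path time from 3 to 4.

8 s

Shortest distances from 3:
3: 0
6: 4  (via 3)
8: 4  (via 3)
9: 5  (via 3)
5: 6  (via 3)
11: 6  (via 3)
10: 7  (via 5)
1: 8  (via 5)
4: 8  (via 10)
Shortest route: 3–5–10–4 = 8 s.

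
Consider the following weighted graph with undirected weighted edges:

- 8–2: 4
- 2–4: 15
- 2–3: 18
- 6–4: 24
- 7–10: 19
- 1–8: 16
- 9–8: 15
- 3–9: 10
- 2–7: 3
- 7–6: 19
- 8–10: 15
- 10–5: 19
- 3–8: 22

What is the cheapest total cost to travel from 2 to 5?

Compare a few routes:
2 → 7 → 10 → 5: 3+19+19 = 41
2 → 3 → 8 → 10 → 5: 18+22+15+19 = 74
2 → 8 → 10 → 5: 4+15+19 = 38
The minimum is 38 via 2 → 8 → 10 → 5.

38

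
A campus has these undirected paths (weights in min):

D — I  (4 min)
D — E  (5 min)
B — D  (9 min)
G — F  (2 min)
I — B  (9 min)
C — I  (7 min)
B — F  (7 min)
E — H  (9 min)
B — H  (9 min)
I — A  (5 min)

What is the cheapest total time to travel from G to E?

Compare a few routes:
G → F → B → H → E: 2+7+9+9 = 27
G → F → B → D → E: 2+7+9+5 = 23
G → F → B → I → D → E: 2+7+9+4+5 = 27
Cheapest is G → F → B → D → E at 23 min.

23 min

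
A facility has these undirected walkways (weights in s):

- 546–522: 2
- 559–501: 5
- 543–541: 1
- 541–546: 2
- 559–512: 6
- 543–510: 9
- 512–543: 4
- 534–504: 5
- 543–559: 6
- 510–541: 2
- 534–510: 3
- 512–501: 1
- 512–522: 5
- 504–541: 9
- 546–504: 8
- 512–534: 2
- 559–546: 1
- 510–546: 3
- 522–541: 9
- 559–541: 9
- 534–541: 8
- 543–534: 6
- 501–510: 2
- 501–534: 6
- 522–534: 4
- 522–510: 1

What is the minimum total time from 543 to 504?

10 s

Shortest distances from 543:
543: 0
541: 1  (via 543)
546: 3  (via 541)
510: 3  (via 541)
559: 4  (via 546)
512: 4  (via 543)
522: 4  (via 510)
501: 5  (via 510)
534: 6  (via 543)
504: 10  (via 541)
Shortest route: 543 → 541 → 504 = 10 s.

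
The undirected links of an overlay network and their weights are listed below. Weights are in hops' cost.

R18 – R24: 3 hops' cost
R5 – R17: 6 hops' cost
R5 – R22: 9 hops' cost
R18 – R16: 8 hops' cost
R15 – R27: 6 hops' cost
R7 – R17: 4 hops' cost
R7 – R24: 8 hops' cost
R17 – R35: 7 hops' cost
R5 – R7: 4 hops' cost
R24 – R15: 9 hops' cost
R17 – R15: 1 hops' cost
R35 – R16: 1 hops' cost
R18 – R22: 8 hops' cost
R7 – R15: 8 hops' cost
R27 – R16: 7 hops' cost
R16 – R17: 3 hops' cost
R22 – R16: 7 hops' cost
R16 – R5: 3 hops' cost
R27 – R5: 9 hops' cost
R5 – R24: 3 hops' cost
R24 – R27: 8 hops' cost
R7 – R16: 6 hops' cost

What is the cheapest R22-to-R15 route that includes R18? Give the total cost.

20 hops' cost

Best R22 to R18: R22 → R18 costing 8
Best R18 to R15: R18 → R24 → R15 costing 12
Total via R18: 8 + 12 = 20 hops' cost.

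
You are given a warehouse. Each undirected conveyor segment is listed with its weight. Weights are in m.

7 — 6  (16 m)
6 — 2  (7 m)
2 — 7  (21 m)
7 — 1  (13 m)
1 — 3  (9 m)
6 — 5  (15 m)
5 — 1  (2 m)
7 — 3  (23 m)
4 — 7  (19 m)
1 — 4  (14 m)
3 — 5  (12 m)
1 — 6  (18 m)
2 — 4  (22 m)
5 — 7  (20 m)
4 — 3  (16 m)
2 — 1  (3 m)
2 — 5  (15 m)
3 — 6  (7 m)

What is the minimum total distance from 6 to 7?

Shortest distances from 6:
6: 0
2: 7  (via 6)
3: 7  (via 6)
1: 10  (via 2)
5: 12  (via 1)
7: 16  (via 6)
Shortest route: 6 → 7 = 16 m.

16 m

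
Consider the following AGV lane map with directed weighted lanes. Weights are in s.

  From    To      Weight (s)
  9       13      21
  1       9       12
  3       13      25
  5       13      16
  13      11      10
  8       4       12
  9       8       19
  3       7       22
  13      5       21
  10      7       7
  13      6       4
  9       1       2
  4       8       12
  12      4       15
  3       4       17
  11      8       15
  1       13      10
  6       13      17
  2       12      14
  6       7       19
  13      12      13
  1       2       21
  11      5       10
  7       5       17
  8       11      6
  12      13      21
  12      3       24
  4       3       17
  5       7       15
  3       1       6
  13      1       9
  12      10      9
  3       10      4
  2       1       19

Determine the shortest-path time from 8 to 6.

36 s

Enumerating some paths:
8–11–5–13–6: 6+10+16+4 = 36
8–4–3–1–13–6: 12+17+6+10+4 = 49
The minimum is 36 s via 8–11–5–13–6.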